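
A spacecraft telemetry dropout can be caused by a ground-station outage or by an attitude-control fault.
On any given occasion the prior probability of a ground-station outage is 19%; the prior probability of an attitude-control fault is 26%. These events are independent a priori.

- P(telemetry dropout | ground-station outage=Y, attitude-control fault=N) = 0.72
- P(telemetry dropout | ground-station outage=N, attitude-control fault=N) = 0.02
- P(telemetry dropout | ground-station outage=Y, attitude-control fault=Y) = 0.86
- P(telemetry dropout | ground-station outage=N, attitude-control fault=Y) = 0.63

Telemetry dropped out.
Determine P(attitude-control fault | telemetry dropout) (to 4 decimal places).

P(attitude-control fault | telemetry dropout) ≈ 0.6074

P(telemetry dropout) = 0.02*0.81*0.74 + 0.63*0.81*0.26 + 0.72*0.19*0.74 + 0.86*0.19*0.26 = 0.011988 + 0.132678 + 0.101232 + 0.042484 = 0.288382
The attitude-control fault-present share is 0.132678 + 0.042484 = 0.175162.
So P(attitude-control fault | telemetry dropout) = 0.175162/0.288382 ≈ 0.6074.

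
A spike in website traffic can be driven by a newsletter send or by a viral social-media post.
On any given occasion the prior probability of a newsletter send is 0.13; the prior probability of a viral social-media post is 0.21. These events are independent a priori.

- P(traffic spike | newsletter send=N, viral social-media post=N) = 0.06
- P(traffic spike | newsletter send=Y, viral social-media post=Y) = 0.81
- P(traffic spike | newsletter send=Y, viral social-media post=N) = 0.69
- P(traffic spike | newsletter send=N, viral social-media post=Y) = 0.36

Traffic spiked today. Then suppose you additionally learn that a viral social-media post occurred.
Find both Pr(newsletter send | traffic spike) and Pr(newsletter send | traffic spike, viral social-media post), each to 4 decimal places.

P(traffic spike) = 0.06·0.87·0.79 + 0.36·0.87·0.21 + 0.69·0.13·0.79 + 0.81·0.13·0.21 = 0.041238 + 0.065772 + 0.070863 + 0.022113 = 0.199986
The newsletter send-present share is 0.070863 + 0.022113 = 0.092976.
So P(newsletter send | traffic spike) = 0.092976/0.199986 ≈ 0.4649.

Now also conditioning on viral social-media post=true:
Weight on newsletter send=true, given the evidence: 0.81·0.13 = 0.105300
Denominator P(traffic spike | viral social-media post): 0.36·0.87 + 0.81·0.13 = 0.418500
Posterior = 0.105300 / 0.418500 ≈ 0.2516
Conditioning on viral social-media post lowers the posterior on newsletter send: the classic explaining-away effect in a common-effect structure.

Pr(newsletter send | traffic spike) ≈ 0.4649; Pr(newsletter send | traffic spike, viral social-media post) ≈ 0.2516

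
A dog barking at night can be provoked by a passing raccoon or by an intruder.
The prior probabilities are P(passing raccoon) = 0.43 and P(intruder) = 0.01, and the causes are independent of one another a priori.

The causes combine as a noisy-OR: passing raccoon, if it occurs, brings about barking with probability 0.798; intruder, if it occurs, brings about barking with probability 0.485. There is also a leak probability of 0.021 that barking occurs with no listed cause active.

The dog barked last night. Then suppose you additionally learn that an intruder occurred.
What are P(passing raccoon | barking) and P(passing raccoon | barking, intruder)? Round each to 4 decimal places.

Under noisy-OR, P(barking | causes) = 1 − (1−0.021)·∏(1−qᵢ) over the active causes.
P(barking) = 0.021×0.57×0.99 + 0.495815×0.57×0.01 + 0.802242×0.43×0.99 + 0.898155×0.43×0.01 = 0.011850 + 0.002826 + 0.341514 + 0.003862 = 0.360052
Restricting to configurations with passing raccoon present: 0.341514 + 0.003862 = 0.345376.
Hence the posterior is 0.345376/0.360052 ≈ 0.9592.

Now also conditioning on intruder=true:
Numerator (weight on configurations with passing raccoon): 0.898155×0.43 = 0.386207
The normalizing constant is 0.495815×0.57 + 0.898155×0.43 = 0.668822
P(passing raccoon | barking, intruder) = 0.386207/0.668822 ≈ 0.5774
Conditioning on intruder lowers the posterior on passing raccoon: the classic explaining-away effect in a common-effect structure.

P(passing raccoon | barking) ≈ 0.9592; P(passing raccoon | barking, intruder) ≈ 0.5774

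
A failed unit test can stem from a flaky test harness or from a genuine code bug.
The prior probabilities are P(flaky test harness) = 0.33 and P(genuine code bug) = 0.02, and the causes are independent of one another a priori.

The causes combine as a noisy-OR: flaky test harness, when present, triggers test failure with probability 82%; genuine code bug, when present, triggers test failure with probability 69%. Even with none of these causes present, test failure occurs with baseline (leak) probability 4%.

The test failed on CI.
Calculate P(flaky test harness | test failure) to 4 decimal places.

Under noisy-OR, P(test failure | causes) = 1 − (1−0.04)·∏(1−qᵢ) over the active causes.
P(test failure) = 0.04·0.67·0.98 + 0.7024·0.67·0.02 + 0.8272·0.33·0.98 + 0.946432·0.33·0.02 = 0.026264 + 0.009412 + 0.267516 + 0.006246 = 0.309438
Of this, 0.273762 comes from 0.267516 + 0.006246 (the flaky test harness=true cases).
Hence the posterior is 0.273762/0.309438 ≈ 0.8847.

P(flaky test harness | test failure) ≈ 0.8847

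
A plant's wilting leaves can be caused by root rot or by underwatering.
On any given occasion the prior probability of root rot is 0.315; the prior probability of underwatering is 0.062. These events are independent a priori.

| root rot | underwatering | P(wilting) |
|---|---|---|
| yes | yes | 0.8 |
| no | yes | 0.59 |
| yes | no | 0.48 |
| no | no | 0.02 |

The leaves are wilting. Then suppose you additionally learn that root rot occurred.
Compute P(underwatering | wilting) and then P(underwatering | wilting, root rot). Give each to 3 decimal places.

P(wilting) = 0.02×0.685×0.938 + 0.59×0.685×0.062 + 0.48×0.315×0.938 + 0.8×0.315×0.062 = 0.012851 + 0.025057 + 0.141826 + 0.015624 = 0.195358
Of this, 0.040681 comes from 0.025057 + 0.015624 (the underwatering=true cases).
So P(underwatering | wilting) = 0.040681/0.195358 ≈ 0.208.

With the extra evidence:
Weight on underwatering=true, given the evidence: 0.8×0.062 = 0.049600
Denominator P(wilting | root rot): 0.48×0.938 + 0.8×0.062 = 0.499840
Posterior = 0.049600 / 0.499840 ≈ 0.099
The drop from 0.208 to 0.099 is the explaining-away (discounting) effect.

P(underwatering | wilting) ≈ 0.208; P(underwatering | wilting, root rot) ≈ 0.099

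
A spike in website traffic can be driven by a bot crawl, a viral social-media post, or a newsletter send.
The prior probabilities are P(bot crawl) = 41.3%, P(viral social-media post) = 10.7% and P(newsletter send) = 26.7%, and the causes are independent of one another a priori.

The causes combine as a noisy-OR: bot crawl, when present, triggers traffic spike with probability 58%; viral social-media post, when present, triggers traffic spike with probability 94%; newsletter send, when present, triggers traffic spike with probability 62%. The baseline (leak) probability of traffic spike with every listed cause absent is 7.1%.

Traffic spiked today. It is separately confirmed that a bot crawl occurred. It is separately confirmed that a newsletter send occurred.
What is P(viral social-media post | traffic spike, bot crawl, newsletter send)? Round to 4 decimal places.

Under noisy-OR, P(traffic spike | causes) = 1 − (1−0.071)·∏(1−qᵢ) over the active causes.
P(traffic spike | bot crawl, newsletter send) = 0.851732*0.893 + 0.991104*0.107 = 0.760597 + 0.106048 = 0.866645
The viral social-media post-present share is 0.991104*0.107 = 0.106048.
P(viral social-media post | traffic spike, bot crawl, newsletter send) = 0.106048 / 0.866645 ≈ 0.1224

P(viral social-media post | traffic spike, bot crawl, newsletter send) ≈ 0.1224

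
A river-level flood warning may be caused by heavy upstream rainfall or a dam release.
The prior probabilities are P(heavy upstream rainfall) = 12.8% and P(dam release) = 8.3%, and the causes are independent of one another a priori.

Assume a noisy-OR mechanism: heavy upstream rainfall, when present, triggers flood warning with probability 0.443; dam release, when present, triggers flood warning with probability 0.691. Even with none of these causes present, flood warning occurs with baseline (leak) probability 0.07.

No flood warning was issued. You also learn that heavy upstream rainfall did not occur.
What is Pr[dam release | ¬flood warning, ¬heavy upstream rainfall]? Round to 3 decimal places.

Pr[dam release | ¬flood warning, ¬heavy upstream rainfall] ≈ 0.027

Under noisy-OR, P(flood warning | causes) = 1 − (1−0.07)·∏(1−qᵢ) over the active causes.
P(¬flood warning | ¬heavy upstream rainfall) = 0.93·0.917 + 0.28737·0.083 = 0.852810 + 0.023852 = 0.876662
Restricting to configurations with dam release present: 0.28737·0.083 = 0.023852.
Hence the posterior is 0.023852/0.876662 ≈ 0.027.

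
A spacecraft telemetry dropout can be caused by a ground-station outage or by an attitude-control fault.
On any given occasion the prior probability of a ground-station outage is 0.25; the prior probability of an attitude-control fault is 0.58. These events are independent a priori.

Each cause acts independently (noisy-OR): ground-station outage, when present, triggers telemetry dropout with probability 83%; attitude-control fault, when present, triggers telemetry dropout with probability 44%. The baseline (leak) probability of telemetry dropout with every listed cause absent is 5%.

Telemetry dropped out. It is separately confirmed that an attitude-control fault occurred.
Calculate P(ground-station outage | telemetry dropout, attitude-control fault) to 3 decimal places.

P(ground-station outage | telemetry dropout, attitude-control fault) ≈ 0.393

Under noisy-OR, P(telemetry dropout | causes) = 1 − (1−0.05)·∏(1−qᵢ) over the active causes.
P(telemetry dropout | attitude-control fault) = 0.468*0.75 + 0.90956*0.25 = 0.351000 + 0.227390 = 0.578390
Restricting to configurations with ground-station outage present: 0.90956*0.25 = 0.227390.
Hence the posterior is 0.227390/0.578390 ≈ 0.393.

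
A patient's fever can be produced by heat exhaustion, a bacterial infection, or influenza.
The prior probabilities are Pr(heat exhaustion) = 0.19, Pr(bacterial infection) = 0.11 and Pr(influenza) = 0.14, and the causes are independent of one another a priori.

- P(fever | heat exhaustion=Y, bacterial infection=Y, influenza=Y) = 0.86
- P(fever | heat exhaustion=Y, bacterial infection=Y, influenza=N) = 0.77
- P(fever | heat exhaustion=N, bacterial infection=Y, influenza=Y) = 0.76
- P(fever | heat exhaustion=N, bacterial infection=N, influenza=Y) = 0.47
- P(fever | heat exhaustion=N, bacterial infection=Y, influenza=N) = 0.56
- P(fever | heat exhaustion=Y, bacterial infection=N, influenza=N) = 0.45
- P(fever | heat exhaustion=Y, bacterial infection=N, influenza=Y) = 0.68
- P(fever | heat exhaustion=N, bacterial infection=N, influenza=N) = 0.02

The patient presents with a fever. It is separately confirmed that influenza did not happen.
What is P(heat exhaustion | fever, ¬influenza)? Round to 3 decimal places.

P(heat exhaustion | fever, ¬influenza) ≈ 0.589

Numerator (weight on configurations with heat exhaustion): 0.076095 + 0.016093 = 0.092188
Denominator P(fever | ¬influenza): 0.02*0.81*0.89 + 0.56*0.81*0.11 + 0.45*0.19*0.89 + 0.77*0.19*0.11 = 0.156502
P(heat exhaustion | fever, ¬influenza) = 0.092188/0.156502 ≈ 0.589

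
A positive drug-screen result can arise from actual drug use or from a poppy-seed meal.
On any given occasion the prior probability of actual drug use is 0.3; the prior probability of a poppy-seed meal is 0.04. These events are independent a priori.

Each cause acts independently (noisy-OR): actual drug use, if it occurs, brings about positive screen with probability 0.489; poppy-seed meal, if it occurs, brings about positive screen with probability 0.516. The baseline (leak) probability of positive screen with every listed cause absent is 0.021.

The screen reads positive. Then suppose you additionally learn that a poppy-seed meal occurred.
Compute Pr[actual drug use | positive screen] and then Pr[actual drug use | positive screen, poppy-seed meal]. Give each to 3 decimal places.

Under noisy-OR, P(positive screen | causes) = 1 − (1−0.021)·∏(1−qᵢ) over the active causes.
P(positive screen) = 0.021·0.7·0.96 + 0.526164·0.7·0.04 + 0.499731·0.3·0.96 + 0.75787·0.3·0.04 = 0.014112 + 0.014733 + 0.143923 + 0.009094 = 0.181862
Of this, 0.153017 comes from 0.143923 + 0.009094 (the actual drug use=true cases).
So P(actual drug use | positive screen) = 0.153017/0.181862 ≈ 0.841.

Now also conditioning on poppy-seed meal=true:
By total probability over both values of actual drug use:
  P(positive screen | poppy-seed meal) = 0.526164·0.7 + 0.75787·0.3
        = 0.368315 + 0.227361 = 0.595676
The terms with actual drug use present sum to 0.227361, so
  P(actual drug use | positive screen, poppy-seed meal) = 0.227361 / 0.595676 ≈ 0.382

Pr[actual drug use | positive screen] ≈ 0.841; Pr[actual drug use | positive screen, poppy-seed meal] ≈ 0.382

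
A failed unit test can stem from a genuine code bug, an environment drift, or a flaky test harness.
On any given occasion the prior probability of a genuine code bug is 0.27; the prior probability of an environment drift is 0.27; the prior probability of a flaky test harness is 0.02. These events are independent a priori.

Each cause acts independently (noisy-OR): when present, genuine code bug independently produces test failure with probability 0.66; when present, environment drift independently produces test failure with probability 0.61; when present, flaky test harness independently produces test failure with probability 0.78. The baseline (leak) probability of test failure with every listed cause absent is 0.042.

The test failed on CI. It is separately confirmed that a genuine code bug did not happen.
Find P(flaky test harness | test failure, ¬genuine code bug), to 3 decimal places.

Under noisy-OR, P(test failure | causes) = 1 − (1−0.042)·∏(1−qᵢ) over the active causes.
For the numerator, keep only flaky test harness=true terms: 0.011523 + 0.004956 = 0.016479
Denominator P(test failure | ¬genuine code bug): 0.042·0.73·0.98 + 0.78924·0.73·0.02 + 0.62638·0.27·0.98 + 0.917804·0.27·0.02 = 0.212266
Posterior = 0.016479 / 0.212266 ≈ 0.078

P(flaky test harness | test failure, ¬genuine code bug) ≈ 0.078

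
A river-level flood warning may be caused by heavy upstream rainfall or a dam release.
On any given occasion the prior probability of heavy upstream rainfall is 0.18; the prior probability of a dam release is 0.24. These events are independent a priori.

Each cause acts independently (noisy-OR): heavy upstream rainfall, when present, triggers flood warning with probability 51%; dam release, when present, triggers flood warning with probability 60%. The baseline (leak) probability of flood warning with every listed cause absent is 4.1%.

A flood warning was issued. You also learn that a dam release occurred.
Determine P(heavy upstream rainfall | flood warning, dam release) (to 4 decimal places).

P(heavy upstream rainfall | flood warning, dam release) ≈ 0.2243

Under noisy-OR, P(flood warning | causes) = 1 − (1−0.041)·∏(1−qᵢ) over the active causes.
P(flood warning | dam release) = 0.6164·0.82 + 0.812036·0.18 = 0.505448 + 0.146166 = 0.651614
Of this, 0.146166 comes from 0.812036·0.18 (the heavy upstream rainfall=true cases).
P(heavy upstream rainfall | flood warning, dam release) = 0.146166 / 0.651614 ≈ 0.2243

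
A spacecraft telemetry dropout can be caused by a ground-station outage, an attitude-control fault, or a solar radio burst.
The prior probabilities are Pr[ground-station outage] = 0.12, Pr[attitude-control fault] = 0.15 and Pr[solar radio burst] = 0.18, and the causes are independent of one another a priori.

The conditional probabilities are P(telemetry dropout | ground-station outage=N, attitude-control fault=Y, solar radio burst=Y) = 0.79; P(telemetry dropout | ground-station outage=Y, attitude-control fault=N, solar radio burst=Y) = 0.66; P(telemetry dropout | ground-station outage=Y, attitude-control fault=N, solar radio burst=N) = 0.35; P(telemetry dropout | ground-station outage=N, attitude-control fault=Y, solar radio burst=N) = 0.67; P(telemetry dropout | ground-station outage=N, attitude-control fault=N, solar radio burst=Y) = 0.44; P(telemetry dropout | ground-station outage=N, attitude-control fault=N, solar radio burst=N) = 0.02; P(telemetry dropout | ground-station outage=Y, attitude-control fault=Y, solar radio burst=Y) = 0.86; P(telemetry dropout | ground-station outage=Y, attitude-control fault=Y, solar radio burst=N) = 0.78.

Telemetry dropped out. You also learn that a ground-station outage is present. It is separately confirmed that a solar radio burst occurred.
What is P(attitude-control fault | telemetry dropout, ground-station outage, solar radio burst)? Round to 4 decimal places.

P(telemetry dropout | ground-station outage, solar radio burst) = 0.66×0.85 + 0.86×0.15 = 0.561000 + 0.129000 = 0.690000
The attitude-control fault-present share is 0.86×0.15 = 0.129000.
So P(attitude-control fault | telemetry dropout, ground-station outage, solar radio burst) = 0.129000/0.690000 ≈ 0.1870.

P(attitude-control fault | telemetry dropout, ground-station outage, solar radio burst) ≈ 0.1870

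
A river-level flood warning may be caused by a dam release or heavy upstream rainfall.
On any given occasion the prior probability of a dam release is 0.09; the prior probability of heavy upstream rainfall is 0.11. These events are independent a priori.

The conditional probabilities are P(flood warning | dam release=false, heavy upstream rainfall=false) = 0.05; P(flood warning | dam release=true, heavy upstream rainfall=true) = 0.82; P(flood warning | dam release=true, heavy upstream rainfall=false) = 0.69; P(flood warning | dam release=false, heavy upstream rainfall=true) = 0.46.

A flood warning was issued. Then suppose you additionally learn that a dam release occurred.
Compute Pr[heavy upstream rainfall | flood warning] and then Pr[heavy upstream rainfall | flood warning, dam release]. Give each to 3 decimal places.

By total probability over the 4 (dam release, heavy upstream rainfall) configurations:
  P(flood warning) = 0.05×0.91×0.89 + 0.46×0.91×0.11 + 0.69×0.09×0.89 + 0.82×0.09×0.11
        = 0.040495 + 0.046046 + 0.055269 + 0.008118 = 0.149928
The terms with heavy upstream rainfall present sum to 0.054164, so
  P(heavy upstream rainfall | flood warning) = 0.054164 / 0.149928 ≈ 0.361

With the extra evidence:
By total probability over both values of heavy upstream rainfall:
  P(flood warning | dam release) = 0.69×0.89 + 0.82×0.11
        = 0.614100 + 0.090200 = 0.704300
Configurations with heavy upstream rainfall contribute 0.090200, so
  P(heavy upstream rainfall | flood warning, dam release) = 0.090200 / 0.704300 ≈ 0.128
This is intercausal reasoning (explaining away): once dam release accounts for the flood warning, heavy upstream rainfall becomes less likely.

Pr[heavy upstream rainfall | flood warning] ≈ 0.361; Pr[heavy upstream rainfall | flood warning, dam release] ≈ 0.128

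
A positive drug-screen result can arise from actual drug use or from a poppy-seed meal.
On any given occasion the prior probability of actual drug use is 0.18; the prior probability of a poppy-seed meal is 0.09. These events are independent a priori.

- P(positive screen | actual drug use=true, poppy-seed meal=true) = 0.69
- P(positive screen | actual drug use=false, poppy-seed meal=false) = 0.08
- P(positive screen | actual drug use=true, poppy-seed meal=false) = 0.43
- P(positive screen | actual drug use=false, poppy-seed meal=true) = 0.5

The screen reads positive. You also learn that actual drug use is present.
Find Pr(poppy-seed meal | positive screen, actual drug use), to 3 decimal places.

Pr(poppy-seed meal | positive screen, actual drug use) ≈ 0.137

Numerator (weight on configurations with poppy-seed meal): 0.69*0.09 = 0.062100
Normalizer over all consistent configurations: 0.43*0.91 + 0.69*0.09 = 0.453400
Posterior = 0.062100 / 0.453400 ≈ 0.137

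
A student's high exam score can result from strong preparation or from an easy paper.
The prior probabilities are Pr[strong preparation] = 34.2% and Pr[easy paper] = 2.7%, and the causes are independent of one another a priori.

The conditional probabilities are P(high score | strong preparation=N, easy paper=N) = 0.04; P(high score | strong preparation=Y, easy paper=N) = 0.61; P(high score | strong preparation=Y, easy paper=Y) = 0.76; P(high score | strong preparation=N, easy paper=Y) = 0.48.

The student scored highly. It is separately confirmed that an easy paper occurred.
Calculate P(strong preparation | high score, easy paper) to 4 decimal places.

Sum P(high score|·) weighted by the priors over both values of strong preparation:
  P(high score | easy paper) = 0.48*0.658 + 0.76*0.342
        = 0.315840 + 0.259920 = 0.575760
Keeping only the strong preparation-present terms gives 0.259920, so
  P(strong preparation | high score, easy paper) = 0.259920 / 0.575760 ≈ 0.4514

P(strong preparation | high score, easy paper) ≈ 0.4514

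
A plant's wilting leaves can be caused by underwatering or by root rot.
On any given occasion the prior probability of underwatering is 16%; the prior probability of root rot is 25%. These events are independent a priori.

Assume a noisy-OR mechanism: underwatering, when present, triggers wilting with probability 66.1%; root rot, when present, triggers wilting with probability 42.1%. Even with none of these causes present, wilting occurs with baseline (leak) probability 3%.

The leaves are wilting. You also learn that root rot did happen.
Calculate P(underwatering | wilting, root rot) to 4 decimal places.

P(underwatering | wilting, root rot) ≈ 0.2602

Under noisy-OR, P(wilting | causes) = 1 − (1−0.03)·∏(1−qᵢ) over the active causes.
Numerator (weight on configurations with underwatering): 0.809607*0.16 = 0.129537
Normalizer over all consistent configurations: 0.43837*0.84 + 0.809607*0.16 = 0.497768
P(underwatering | wilting, root rot) = 0.129537/0.497768 ≈ 0.2602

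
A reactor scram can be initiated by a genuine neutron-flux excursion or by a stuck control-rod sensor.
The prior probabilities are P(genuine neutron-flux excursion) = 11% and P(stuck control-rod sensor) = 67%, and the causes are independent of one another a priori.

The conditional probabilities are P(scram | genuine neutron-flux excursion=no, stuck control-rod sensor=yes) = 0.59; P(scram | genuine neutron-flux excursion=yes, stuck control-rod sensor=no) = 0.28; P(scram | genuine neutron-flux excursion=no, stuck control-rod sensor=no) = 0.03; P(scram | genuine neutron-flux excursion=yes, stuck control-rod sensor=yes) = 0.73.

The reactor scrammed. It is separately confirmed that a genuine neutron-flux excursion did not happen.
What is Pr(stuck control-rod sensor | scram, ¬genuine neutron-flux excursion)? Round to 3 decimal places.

Pr(stuck control-rod sensor | scram, ¬genuine neutron-flux excursion) ≈ 0.976

Numerator (weight on configurations with stuck control-rod sensor): 0.59×0.67 = 0.395300
The normalizing constant is 0.03×0.33 + 0.59×0.67 = 0.405200
P(stuck control-rod sensor | scram, ¬genuine neutron-flux excursion) = 0.395300/0.405200 ≈ 0.976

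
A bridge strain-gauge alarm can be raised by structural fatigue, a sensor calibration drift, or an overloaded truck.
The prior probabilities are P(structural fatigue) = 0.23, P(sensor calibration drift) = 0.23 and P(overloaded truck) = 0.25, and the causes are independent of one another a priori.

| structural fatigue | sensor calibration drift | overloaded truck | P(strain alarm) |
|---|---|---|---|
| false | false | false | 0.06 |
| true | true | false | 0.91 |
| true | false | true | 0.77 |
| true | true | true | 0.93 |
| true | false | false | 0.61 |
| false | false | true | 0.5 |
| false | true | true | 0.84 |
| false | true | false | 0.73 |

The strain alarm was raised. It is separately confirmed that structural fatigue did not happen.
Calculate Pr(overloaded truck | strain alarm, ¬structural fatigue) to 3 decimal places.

Pr(overloaded truck | strain alarm, ¬structural fatigue) ≈ 0.474

By total probability over the 4 (sensor calibration drift, overloaded truck) configurations:
  P(strain alarm | ¬structural fatigue) = 0.06·0.77·0.75 + 0.5·0.77·0.25 + 0.73·0.23·0.75 + 0.84·0.23·0.25
        = 0.034650 + 0.096250 + 0.125925 + 0.048300 = 0.305125
The terms with overloaded truck present sum to 0.144550, so
  P(overloaded truck | strain alarm, ¬structural fatigue) = 0.144550 / 0.305125 ≈ 0.474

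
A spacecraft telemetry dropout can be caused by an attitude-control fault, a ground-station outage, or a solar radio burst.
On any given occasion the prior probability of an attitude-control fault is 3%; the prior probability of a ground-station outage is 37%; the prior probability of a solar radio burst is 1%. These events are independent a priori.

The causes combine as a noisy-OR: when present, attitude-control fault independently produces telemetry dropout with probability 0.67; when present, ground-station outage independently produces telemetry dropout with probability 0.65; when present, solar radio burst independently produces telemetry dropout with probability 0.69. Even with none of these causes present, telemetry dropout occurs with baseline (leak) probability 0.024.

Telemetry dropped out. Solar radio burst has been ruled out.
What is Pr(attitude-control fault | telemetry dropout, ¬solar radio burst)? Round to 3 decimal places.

Under noisy-OR, P(telemetry dropout | causes) = 1 − (1−0.024)·∏(1−qᵢ) over the active causes.
Weight on attitude-control fault=true, given the evidence: 0.012813 + 0.009849 = 0.022662
The normalizing constant is 0.024×0.97×0.63 + 0.6584×0.97×0.37 + 0.67792×0.03×0.63 + 0.887272×0.03×0.37 = 0.273628
P(attitude-control fault | telemetry dropout, ¬solar radio burst) = 0.022662/0.273628 ≈ 0.083

Pr(attitude-control fault | telemetry dropout, ¬solar radio burst) ≈ 0.083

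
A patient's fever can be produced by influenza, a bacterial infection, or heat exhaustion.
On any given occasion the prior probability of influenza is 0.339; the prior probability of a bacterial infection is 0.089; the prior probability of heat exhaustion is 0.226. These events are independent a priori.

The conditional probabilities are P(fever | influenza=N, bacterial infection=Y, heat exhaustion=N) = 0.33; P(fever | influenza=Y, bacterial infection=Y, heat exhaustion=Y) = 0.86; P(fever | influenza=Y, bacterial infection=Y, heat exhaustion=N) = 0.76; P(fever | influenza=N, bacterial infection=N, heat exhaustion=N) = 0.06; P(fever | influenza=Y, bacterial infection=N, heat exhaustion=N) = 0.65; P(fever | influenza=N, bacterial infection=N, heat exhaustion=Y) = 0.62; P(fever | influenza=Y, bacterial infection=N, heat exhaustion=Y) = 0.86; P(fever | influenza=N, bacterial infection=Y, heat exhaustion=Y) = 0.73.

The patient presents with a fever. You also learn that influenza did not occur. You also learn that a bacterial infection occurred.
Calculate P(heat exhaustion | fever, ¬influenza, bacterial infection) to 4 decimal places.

P(heat exhaustion | fever, ¬influenza, bacterial infection) ≈ 0.3924

Enumerate both values of heat exhaustion and weight by the priors:
  P(fever | ¬influenza, bacterial infection) = 0.33*0.774 + 0.73*0.226
        = 0.255420 + 0.164980 = 0.420400
The terms with heat exhaustion present sum to 0.164980, so
  P(heat exhaustion | fever, ¬influenza, bacterial infection) = 0.164980 / 0.420400 ≈ 0.3924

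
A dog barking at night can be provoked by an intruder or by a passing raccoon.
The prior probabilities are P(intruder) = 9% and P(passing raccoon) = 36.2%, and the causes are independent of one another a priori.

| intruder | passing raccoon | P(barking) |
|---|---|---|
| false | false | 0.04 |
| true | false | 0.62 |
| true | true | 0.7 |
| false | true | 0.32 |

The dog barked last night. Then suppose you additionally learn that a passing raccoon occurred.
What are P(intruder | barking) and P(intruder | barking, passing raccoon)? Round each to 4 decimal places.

P(intruder | barking) ≈ 0.3123; P(intruder | barking, passing raccoon) ≈ 0.1779

P(barking) = 0.04·0.91·0.638 + 0.32·0.91·0.362 + 0.62·0.09·0.638 + 0.7·0.09·0.362 = 0.023223 + 0.105414 + 0.035600 + 0.022806 = 0.187043
The intruder-present share is 0.035600 + 0.022806 = 0.058406.
Hence the posterior is 0.058406/0.187043 ≈ 0.3123.

With the extra evidence:
Sum P(barking|·) weighted by the priors over both values of intruder:
  P(barking | passing raccoon) = 0.32*0.91 + 0.7*0.09
        = 0.291200 + 0.063000 = 0.354200
Keeping only the intruder-present terms gives 0.063000, so
  P(intruder | barking, passing raccoon) = 0.063000 / 0.354200 ≈ 0.1779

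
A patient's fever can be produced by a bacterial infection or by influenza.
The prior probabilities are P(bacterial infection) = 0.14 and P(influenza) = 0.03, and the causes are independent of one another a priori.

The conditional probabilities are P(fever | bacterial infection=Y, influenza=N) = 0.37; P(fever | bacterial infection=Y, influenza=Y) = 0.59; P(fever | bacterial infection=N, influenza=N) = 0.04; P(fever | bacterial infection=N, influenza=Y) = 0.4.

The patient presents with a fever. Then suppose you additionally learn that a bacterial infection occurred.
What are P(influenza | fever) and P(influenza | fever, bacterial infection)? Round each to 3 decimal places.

P(fever) = 0.04·0.86·0.97 + 0.4·0.86·0.03 + 0.37·0.14·0.97 + 0.59·0.14·0.03 = 0.033368 + 0.010320 + 0.050246 + 0.002478 = 0.096412
Restricting to configurations with influenza present: 0.010320 + 0.002478 = 0.012798.
Hence the posterior is 0.012798/0.096412 ≈ 0.133.

With the extra evidence:
P(fever | bacterial infection) = 0.37×0.97 + 0.59×0.03 = 0.358900 + 0.017700 = 0.376600
Restricting to configurations with influenza present: 0.59×0.03 = 0.017700.
Hence the posterior is 0.017700/0.376600 ≈ 0.047.
— bacterial infection explains away the evidence for influenza.

P(influenza | fever) ≈ 0.133; P(influenza | fever, bacterial infection) ≈ 0.047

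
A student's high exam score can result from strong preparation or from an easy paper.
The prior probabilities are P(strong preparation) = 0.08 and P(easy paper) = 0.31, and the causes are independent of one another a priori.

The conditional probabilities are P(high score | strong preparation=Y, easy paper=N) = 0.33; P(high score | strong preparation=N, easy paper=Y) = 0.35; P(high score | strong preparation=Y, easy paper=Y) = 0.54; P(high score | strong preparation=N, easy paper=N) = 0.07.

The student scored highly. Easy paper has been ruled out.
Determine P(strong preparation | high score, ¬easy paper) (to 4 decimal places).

P(strong preparation | high score, ¬easy paper) ≈ 0.2907

P(high score | ¬easy paper) = 0.07·0.92 + 0.33·0.08 = 0.064400 + 0.026400 = 0.090800
The strong preparation-present share is 0.33·0.08 = 0.026400.
Hence the posterior is 0.026400/0.090800 ≈ 0.2907.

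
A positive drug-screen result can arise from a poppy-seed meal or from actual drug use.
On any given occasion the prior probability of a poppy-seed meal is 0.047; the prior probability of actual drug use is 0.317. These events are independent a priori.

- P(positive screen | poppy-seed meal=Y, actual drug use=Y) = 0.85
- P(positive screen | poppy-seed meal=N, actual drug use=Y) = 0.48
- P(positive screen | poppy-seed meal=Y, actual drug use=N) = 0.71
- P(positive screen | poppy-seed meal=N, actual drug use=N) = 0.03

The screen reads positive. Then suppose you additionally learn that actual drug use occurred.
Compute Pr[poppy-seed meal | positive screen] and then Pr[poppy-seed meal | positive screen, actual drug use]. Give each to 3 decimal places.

P(positive screen) = 0.03×0.953×0.683 + 0.48×0.953×0.317 + 0.71×0.047×0.683 + 0.85×0.047×0.317 = 0.019527 + 0.145008 + 0.022792 + 0.012664 = 0.199991
Restricting to configurations with poppy-seed meal present: 0.022792 + 0.012664 = 0.035456.
Hence the posterior is 0.035456/0.199991 ≈ 0.177.

Now also conditioning on actual drug use=true:
Numerator (weight on configurations with poppy-seed meal): 0.85·0.047 = 0.039950
Normalizer over all consistent configurations: 0.48·0.953 + 0.85·0.047 = 0.497390
P(poppy-seed meal | positive screen, actual drug use) = 0.039950/0.497390 ≈ 0.080
— actual drug use explains away the evidence for poppy-seed meal.

Pr[poppy-seed meal | positive screen] ≈ 0.177; Pr[poppy-seed meal | positive screen, actual drug use] ≈ 0.080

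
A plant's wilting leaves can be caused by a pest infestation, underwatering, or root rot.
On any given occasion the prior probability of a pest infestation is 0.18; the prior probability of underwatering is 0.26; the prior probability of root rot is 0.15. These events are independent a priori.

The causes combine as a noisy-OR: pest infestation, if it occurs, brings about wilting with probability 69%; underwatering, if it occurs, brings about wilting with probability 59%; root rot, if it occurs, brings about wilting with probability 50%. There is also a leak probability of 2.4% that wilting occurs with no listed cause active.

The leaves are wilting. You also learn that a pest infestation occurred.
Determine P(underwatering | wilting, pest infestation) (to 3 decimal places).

P(underwatering | wilting, pest infestation) ≈ 0.302

Under noisy-OR, P(wilting | causes) = 1 − (1−0.024)·∏(1−qᵢ) over the active causes.
Weight on underwatering=true, given the evidence: 0.193585 + 0.036581 = 0.230166
The normalizing constant is 0.69744*0.74*0.85 + 0.84872*0.74*0.15 + 0.87595*0.26*0.85 + 0.937975*0.26*0.15 = 0.763064
P(underwatering | wilting, pest infestation) = 0.230166/0.763064 ≈ 0.302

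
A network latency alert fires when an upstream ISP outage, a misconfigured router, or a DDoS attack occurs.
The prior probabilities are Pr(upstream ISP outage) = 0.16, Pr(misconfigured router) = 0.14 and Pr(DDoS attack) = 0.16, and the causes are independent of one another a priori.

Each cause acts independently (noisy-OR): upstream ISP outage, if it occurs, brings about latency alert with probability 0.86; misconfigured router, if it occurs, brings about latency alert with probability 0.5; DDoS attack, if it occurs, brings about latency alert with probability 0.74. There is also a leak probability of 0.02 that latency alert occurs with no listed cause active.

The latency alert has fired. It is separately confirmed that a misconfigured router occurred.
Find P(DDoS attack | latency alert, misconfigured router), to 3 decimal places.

P(DDoS attack | latency alert, misconfigured router) ≈ 0.227

Under noisy-OR, P(latency alert | causes) = 1 − (1−0.02)·∏(1−qᵢ) over the active causes.
P(latency alert | misconfigured router) = 0.51*0.84*0.84 + 0.8726*0.84*0.16 + 0.9314*0.16*0.84 + 0.982164*0.16*0.16 = 0.359856 + 0.117277 + 0.125180 + 0.025143 = 0.627456
The DDoS attack-present share is 0.117277 + 0.025143 = 0.142420.
Hence the posterior is 0.142420/0.627456 ≈ 0.227.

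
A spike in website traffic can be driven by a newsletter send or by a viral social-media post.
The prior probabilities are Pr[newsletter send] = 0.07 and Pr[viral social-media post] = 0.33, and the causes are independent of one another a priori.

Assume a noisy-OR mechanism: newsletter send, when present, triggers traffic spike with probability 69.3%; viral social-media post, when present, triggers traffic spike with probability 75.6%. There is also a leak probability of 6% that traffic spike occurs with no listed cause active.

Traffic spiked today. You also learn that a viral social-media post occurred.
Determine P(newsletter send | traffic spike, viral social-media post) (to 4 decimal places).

P(newsletter send | traffic spike, viral social-media post) ≈ 0.0832

Under noisy-OR, P(traffic spike | causes) = 1 − (1−0.06)·∏(1−qᵢ) over the active causes.
Weight on newsletter send=true, given the evidence: 0.929586·0.07 = 0.065071
The normalizing constant is 0.77064·0.93 + 0.929586·0.07 = 0.781766
Posterior = 0.065071 / 0.781766 ≈ 0.0832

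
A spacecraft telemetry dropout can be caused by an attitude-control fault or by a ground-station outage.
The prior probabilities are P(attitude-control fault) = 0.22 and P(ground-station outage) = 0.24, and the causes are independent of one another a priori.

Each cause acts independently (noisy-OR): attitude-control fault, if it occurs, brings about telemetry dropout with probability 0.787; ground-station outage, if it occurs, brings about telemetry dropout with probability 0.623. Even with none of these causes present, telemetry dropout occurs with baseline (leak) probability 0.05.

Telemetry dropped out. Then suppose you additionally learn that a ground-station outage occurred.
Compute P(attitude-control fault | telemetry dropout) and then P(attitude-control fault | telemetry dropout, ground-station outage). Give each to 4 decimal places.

Under noisy-OR, P(telemetry dropout | causes) = 1 − (1−0.05)·∏(1−qᵢ) over the active causes.
Enumerate the 4 (attitude-control fault, ground-station outage) configurations and weight by the priors:
  P(telemetry dropout) = 0.05×0.78×0.76 + 0.64185×0.78×0.24 + 0.79765×0.22×0.76 + 0.923714×0.22×0.24
        = 0.029640 + 0.120154 + 0.133367 + 0.048772 = 0.331933
Keeping only the attitude-control fault-present terms gives 0.182139, so
  P(attitude-control fault | telemetry dropout) = 0.182139 / 0.331933 ≈ 0.5487

Now condition on the additional information:
Enumerate both values of attitude-control fault and weight by the priors:
  P(telemetry dropout | ground-station outage) = 0.64185*0.78 + 0.923714*0.22
        = 0.500643 + 0.203217 = 0.703860
Configurations with attitude-control fault contribute 0.203217, so
  P(attitude-control fault | telemetry dropout, ground-station outage) = 0.203217 / 0.703860 ≈ 0.2887

P(attitude-control fault | telemetry dropout) ≈ 0.5487; P(attitude-control fault | telemetry dropout, ground-station outage) ≈ 0.2887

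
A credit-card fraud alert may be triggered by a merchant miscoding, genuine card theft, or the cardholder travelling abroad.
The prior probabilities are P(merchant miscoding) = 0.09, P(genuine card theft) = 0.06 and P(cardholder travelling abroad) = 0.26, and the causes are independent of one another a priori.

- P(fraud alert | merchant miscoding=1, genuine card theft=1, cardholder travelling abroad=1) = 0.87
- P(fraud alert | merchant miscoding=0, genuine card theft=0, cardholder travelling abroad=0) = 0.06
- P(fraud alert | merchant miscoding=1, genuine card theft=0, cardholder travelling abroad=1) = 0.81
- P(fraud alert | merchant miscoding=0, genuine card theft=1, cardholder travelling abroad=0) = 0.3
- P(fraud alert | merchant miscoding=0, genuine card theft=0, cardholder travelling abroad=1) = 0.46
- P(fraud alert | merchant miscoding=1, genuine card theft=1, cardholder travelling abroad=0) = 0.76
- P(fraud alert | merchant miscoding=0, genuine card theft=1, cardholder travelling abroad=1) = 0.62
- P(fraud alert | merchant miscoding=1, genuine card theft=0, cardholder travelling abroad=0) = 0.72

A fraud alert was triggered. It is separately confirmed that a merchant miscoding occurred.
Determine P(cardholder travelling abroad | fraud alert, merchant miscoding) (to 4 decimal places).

For the numerator, keep only cardholder travelling abroad=true terms: 0.197964 + 0.013572 = 0.211536
Denominator P(fraud alert | merchant miscoding): 0.72×0.94×0.74 + 0.81×0.94×0.26 + 0.76×0.06×0.74 + 0.87×0.06×0.26 = 0.746112
P(cardholder travelling abroad | fraud alert, merchant miscoding) = 0.211536/0.746112 ≈ 0.2835

P(cardholder travelling abroad | fraud alert, merchant miscoding) ≈ 0.2835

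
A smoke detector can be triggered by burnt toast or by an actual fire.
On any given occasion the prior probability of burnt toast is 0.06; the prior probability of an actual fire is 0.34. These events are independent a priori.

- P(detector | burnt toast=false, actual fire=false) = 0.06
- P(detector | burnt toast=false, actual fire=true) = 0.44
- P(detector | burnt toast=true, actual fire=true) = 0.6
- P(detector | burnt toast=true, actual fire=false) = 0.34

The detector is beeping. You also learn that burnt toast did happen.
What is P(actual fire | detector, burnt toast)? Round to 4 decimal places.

For the numerator, keep only actual fire=true terms: 0.6×0.34 = 0.204000
Denominator P(detector | burnt toast): 0.34×0.66 + 0.6×0.34 = 0.428400
Posterior = 0.204000 / 0.428400 ≈ 0.4762

P(actual fire | detector, burnt toast) ≈ 0.4762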